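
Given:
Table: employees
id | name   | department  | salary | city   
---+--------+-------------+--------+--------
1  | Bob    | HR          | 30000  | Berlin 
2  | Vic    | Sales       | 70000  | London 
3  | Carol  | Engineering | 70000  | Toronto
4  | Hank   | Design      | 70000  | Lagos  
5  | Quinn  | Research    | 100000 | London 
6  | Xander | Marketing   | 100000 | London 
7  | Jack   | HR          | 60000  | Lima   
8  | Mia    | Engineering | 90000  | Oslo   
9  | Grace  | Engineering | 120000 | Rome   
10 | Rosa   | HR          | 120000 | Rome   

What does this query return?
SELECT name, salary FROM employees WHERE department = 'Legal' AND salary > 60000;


Filtering: department = 'Legal' AND salary > 60000
Matching: 0 rows

Empty result set (0 rows)


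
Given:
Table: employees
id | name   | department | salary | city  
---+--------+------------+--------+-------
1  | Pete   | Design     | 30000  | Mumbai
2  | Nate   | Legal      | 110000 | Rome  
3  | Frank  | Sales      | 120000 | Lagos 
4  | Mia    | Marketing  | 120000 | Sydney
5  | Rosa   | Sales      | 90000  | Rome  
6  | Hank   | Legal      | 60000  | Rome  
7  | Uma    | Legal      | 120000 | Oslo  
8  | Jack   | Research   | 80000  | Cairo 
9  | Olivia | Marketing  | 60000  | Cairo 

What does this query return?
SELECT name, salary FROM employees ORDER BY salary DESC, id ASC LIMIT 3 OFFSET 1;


Sort by salary DESC (id ASC tiebreak), then skip 1 and take 3
Rows 2 through 4

3 rows:
Mia, 120000
Uma, 120000
Nate, 110000


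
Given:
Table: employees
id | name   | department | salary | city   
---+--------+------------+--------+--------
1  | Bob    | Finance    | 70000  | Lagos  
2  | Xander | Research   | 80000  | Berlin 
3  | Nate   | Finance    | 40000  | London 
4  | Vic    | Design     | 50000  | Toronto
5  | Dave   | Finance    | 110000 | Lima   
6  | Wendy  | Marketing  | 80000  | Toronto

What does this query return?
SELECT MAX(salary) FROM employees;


Salaries: 70000, 80000, 40000, 50000, 110000, 80000
MAX = 110000

110000


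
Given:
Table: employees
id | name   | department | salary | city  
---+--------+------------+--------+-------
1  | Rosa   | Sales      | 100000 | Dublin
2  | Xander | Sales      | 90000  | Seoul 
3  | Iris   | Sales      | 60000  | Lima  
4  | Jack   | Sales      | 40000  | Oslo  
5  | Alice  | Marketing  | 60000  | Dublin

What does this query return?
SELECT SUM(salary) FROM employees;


SUM(salary) = 100000 + 90000 + 60000 + 40000 + 60000 = 350000

350000


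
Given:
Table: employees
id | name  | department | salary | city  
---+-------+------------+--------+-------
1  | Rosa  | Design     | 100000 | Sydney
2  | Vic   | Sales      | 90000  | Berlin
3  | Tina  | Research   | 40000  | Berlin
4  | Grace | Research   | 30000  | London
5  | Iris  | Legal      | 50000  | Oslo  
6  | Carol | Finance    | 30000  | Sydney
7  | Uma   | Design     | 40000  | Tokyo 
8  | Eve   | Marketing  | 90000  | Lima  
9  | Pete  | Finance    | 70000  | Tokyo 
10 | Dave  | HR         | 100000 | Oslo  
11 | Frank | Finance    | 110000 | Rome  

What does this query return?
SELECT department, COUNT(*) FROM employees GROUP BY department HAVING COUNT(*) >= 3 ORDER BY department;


Groups with count >= 3:
  Finance: 3 -> PASS
  Design: 2 -> filtered out
  HR: 1 -> filtered out
  Legal: 1 -> filtered out
  Marketing: 1 -> filtered out
  Research: 2 -> filtered out
  Sales: 1 -> filtered out


1 groups:
Finance, 3


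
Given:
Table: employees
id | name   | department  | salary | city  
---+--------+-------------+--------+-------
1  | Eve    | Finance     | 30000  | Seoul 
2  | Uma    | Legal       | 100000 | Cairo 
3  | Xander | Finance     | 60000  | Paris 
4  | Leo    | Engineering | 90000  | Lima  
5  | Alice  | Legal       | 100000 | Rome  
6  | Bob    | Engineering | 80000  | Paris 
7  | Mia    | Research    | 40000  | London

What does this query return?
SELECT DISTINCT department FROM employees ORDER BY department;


All 'department' values (row order): Finance, Legal, Finance, Engineering, Legal, Engineering, Research
Removing duplicates leaves 4 unique value(s).

4 values:
Engineering
Finance
Legal
Research


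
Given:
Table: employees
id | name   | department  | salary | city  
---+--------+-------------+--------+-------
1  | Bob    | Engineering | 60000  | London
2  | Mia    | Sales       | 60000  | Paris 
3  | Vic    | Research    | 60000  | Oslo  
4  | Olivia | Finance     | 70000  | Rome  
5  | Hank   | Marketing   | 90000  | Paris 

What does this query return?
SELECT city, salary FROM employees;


Projecting columns: city, salary

5 rows:
London, 60000
Paris, 60000
Oslo, 60000
Rome, 70000
Paris, 90000


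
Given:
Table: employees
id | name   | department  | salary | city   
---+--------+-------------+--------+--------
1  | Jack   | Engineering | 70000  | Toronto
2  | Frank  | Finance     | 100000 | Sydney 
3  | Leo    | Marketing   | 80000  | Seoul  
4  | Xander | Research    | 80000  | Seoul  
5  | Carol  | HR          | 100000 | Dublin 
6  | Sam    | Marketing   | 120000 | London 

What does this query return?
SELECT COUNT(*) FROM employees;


COUNT(*) counts all rows

6


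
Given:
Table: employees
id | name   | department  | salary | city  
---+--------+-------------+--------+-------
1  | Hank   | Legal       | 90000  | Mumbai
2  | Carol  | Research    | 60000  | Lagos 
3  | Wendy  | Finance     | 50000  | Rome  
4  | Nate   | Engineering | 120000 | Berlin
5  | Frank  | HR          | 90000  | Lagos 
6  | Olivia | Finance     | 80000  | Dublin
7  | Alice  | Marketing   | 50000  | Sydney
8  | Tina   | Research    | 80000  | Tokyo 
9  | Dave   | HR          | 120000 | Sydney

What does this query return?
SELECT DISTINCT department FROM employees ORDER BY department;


All 'department' values (row order): Legal, Research, Finance, Engineering, HR, Finance, Marketing, Research, HR
Removing duplicates leaves 6 unique value(s).

6 values:
Engineering
Finance
HR
Legal
Marketing
Research


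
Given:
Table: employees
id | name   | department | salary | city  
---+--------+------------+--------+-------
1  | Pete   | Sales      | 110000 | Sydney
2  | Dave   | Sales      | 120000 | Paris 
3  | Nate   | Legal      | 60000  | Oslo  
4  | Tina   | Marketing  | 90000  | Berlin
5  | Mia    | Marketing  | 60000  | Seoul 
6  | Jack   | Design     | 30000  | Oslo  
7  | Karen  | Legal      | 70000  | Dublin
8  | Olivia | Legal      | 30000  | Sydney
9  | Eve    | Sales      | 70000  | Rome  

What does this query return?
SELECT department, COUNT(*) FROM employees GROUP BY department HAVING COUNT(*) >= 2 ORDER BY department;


Groups with count >= 2:
  Legal: 3 -> PASS
  Marketing: 2 -> PASS
  Sales: 3 -> PASS
  Design: 1 -> filtered out


3 groups:
Legal, 3
Marketing, 2
Sales, 3


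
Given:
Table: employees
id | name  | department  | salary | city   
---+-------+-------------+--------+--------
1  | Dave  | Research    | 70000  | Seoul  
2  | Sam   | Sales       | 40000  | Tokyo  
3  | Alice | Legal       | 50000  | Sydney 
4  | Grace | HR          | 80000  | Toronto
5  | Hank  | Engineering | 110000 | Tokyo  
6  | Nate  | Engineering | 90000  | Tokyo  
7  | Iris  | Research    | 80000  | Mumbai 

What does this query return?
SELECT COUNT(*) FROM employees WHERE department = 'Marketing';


Counting rows where department = 'Marketing'


0


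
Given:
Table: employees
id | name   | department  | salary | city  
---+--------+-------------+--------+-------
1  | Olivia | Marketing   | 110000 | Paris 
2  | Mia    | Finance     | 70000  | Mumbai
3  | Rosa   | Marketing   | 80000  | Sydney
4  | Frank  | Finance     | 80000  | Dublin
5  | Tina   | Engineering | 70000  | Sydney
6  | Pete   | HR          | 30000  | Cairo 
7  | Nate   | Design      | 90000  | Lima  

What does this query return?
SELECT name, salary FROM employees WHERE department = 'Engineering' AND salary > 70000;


Filtering: department = 'Engineering' AND salary > 70000
Matching: 0 rows

Empty result set (0 rows)


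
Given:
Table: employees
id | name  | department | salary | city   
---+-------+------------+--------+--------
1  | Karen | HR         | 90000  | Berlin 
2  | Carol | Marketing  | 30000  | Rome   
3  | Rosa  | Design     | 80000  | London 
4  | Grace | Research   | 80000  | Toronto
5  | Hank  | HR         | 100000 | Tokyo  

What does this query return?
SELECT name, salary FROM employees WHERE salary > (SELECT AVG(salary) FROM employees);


Subquery: AVG(salary) = 76000.0
Filtering: salary > 76000.0
  Karen (90000) -> MATCH
  Rosa (80000) -> MATCH
  Grace (80000) -> MATCH
  Hank (100000) -> MATCH


4 rows:
Karen, 90000
Rosa, 80000
Grace, 80000
Hank, 100000


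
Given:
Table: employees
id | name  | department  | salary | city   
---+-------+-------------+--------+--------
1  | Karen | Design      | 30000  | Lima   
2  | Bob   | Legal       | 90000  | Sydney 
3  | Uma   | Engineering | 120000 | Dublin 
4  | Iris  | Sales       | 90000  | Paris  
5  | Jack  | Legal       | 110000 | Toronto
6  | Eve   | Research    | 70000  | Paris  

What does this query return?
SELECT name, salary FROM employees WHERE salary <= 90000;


Filtering: salary <= 90000
Matching: 4 rows

4 rows:
Karen, 30000
Bob, 90000
Iris, 90000
Eve, 70000


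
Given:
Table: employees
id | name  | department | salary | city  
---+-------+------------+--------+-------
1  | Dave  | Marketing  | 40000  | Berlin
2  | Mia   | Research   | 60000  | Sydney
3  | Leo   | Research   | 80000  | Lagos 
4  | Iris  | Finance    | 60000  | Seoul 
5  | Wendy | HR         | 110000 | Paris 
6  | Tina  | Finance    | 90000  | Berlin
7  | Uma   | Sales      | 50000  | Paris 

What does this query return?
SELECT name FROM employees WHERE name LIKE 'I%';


LIKE 'I%' matches names starting with 'I'
Matching: 1

1 rows:
Iris


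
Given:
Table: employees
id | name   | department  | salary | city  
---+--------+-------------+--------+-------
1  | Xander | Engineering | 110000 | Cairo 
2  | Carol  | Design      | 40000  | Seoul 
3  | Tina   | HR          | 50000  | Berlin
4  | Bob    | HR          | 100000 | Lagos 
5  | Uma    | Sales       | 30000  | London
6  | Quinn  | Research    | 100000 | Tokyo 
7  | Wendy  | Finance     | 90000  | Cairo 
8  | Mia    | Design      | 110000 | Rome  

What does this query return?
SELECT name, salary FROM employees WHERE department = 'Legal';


Filtering: department = 'Legal'
Matching rows: 0

Empty result set (0 rows)


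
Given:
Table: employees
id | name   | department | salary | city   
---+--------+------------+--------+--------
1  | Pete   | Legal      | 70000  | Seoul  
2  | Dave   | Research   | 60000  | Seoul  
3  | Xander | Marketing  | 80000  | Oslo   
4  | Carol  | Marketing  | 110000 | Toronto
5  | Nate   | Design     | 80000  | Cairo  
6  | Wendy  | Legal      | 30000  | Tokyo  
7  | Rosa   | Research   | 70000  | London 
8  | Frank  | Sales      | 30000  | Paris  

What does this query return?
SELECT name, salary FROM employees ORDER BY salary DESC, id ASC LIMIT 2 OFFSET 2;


Sort by salary DESC (id ASC tiebreak), then skip 2 and take 2
Rows 3 through 4

2 rows:
Nate, 80000
Pete, 70000


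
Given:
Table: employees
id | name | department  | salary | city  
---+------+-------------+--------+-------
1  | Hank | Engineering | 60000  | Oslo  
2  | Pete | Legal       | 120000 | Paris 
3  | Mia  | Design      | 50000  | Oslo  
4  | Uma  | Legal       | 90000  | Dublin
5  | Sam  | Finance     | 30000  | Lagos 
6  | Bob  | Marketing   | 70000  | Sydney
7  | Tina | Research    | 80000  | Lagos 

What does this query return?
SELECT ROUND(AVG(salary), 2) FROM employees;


SUM(salary) = 500000
COUNT = 7
ROUND(AVG, 2) = ROUND(500000 / 7, 2) = 71428.57

71428.57


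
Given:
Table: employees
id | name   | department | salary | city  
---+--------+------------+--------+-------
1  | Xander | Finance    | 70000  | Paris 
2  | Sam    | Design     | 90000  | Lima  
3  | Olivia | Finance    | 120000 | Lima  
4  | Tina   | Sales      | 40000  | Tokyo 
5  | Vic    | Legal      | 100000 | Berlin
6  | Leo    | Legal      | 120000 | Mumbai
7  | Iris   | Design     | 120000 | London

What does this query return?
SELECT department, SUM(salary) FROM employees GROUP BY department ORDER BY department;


Summing salary within each department:
  Design: 90000 + 120000 = 210000
  Finance: 70000 + 120000 = 190000
  Legal: 100000 + 120000 = 220000
  Sales: 40000 = 40000


4 groups:
Design, 210000
Finance, 190000
Legal, 220000
Sales, 40000


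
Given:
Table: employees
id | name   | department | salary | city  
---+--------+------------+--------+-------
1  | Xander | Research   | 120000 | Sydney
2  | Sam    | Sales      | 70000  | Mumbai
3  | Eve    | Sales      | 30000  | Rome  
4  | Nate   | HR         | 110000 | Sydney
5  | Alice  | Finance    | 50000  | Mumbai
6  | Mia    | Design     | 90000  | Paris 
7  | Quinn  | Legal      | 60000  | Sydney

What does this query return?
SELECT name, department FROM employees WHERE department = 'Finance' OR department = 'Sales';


Filtering: department = 'Finance' OR 'Sales'
Matching: 3 rows

3 rows:
Sam, Sales
Eve, Sales
Alice, Finance


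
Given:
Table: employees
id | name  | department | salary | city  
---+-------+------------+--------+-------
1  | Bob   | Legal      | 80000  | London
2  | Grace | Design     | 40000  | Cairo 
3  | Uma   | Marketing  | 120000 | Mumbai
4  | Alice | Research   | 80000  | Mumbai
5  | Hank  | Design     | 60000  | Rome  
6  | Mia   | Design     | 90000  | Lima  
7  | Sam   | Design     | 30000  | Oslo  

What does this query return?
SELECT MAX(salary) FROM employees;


Salaries: 80000, 40000, 120000, 80000, 60000, 90000, 30000
MAX = 120000

120000


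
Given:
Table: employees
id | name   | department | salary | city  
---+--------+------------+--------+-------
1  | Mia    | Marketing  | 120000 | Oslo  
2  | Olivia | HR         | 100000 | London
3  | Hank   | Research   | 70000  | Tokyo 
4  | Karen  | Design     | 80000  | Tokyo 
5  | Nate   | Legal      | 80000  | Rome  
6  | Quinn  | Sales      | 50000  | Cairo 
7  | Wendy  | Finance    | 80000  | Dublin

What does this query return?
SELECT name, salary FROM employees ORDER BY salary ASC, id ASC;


Sorting by salary ASC, then id ASC for ties

7 rows:
Quinn, 50000
Hank, 70000
Karen, 80000
Nate, 80000
Wendy, 80000
Olivia, 100000
Mia, 120000


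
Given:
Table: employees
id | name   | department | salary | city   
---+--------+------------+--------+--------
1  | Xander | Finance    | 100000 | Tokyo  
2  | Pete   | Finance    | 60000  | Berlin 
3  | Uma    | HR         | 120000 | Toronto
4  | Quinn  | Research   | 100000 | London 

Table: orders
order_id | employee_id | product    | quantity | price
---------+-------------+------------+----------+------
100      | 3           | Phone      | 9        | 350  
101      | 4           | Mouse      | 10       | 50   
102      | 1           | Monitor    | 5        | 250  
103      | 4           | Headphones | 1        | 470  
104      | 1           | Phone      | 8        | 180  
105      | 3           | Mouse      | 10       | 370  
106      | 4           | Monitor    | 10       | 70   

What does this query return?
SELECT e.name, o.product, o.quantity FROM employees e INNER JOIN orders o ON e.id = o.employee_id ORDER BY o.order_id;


Joining employees.id = orders.employee_id:
  employee Uma (id=3) -> order Phone
  employee Quinn (id=4) -> order Mouse
  employee Xander (id=1) -> order Monitor
  employee Quinn (id=4) -> order Headphones
  employee Xander (id=1) -> order Phone
  employee Uma (id=3) -> order Mouse
  employee Quinn (id=4) -> order Monitor


7 rows:
Uma, Phone, 9
Quinn, Mouse, 10
Xander, Monitor, 5
Quinn, Headphones, 1
Xander, Phone, 8
Uma, Mouse, 10
Quinn, Monitor, 10


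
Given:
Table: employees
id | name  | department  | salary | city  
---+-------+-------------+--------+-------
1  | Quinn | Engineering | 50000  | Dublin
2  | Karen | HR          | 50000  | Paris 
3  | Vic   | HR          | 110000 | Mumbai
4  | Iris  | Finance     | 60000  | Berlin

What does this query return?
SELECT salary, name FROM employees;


Projecting columns: salary, name

4 rows:
50000, Quinn
50000, Karen
110000, Vic
60000, Iris


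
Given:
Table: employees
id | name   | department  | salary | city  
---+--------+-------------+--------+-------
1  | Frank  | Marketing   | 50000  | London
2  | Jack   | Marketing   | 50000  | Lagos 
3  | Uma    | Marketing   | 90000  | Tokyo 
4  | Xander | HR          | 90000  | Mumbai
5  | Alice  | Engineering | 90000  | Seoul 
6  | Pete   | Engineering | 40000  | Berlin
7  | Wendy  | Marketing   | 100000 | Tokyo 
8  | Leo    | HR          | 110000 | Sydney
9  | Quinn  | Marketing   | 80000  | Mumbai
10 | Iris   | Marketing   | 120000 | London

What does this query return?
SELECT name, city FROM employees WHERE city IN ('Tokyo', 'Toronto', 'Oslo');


Filtering: city IN ('Tokyo', 'Toronto', 'Oslo')
Matching: 2 rows

2 rows:
Uma, Tokyo
Wendy, Tokyo


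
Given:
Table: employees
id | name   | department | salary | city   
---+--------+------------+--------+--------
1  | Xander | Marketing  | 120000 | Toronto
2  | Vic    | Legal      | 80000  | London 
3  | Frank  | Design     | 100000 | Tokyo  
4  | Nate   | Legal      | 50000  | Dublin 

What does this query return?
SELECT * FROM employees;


SELECT * returns all 4 rows with all columns

4 rows:
1, Xander, Marketing, 120000, Toronto
2, Vic, Legal, 80000, London
3, Frank, Design, 100000, Tokyo
4, Nate, Legal, 50000, Dublin


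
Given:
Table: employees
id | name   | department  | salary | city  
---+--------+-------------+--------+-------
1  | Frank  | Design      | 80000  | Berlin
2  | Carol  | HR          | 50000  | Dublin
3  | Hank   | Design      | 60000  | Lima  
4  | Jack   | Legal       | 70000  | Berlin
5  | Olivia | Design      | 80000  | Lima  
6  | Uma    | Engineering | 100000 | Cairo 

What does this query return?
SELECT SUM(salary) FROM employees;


SUM(salary) = 80000 + 50000 + 60000 + 70000 + 80000 + 100000 = 440000

440000


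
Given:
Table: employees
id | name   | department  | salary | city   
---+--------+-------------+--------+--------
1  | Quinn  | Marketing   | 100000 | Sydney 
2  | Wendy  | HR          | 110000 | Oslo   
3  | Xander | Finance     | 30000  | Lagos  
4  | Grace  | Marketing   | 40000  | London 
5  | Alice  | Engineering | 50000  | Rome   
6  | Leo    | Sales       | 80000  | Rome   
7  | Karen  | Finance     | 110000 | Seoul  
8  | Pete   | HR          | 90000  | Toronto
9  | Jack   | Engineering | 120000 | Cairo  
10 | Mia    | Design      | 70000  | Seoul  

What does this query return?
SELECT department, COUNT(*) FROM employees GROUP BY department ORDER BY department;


Assigning each row to its department group:
  Quinn -> Marketing
  Wendy -> HR
  Xander -> Finance
  Grace -> Marketing
  Alice -> Engineering
  Leo -> Sales
  Karen -> Finance
  Pete -> HR
  Jack -> Engineering
  Mia -> Design


6 groups:
Design, 1
Engineering, 2
Finance, 2
HR, 2
Marketing, 2
Sales, 1


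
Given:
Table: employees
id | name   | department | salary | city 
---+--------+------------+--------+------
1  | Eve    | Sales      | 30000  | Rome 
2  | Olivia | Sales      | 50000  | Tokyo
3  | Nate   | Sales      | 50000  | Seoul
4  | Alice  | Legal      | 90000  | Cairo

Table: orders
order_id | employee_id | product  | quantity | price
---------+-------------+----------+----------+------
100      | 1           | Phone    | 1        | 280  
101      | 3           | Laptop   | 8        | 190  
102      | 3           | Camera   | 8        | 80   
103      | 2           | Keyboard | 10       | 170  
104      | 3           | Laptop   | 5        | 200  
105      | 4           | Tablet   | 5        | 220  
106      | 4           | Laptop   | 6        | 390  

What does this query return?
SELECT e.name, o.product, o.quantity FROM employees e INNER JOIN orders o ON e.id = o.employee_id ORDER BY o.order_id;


Joining employees.id = orders.employee_id:
  employee Eve (id=1) -> order Phone
  employee Nate (id=3) -> order Laptop
  employee Nate (id=3) -> order Camera
  employee Olivia (id=2) -> order Keyboard
  employee Nate (id=3) -> order Laptop
  employee Alice (id=4) -> order Tablet
  employee Alice (id=4) -> order Laptop


7 rows:
Eve, Phone, 1
Nate, Laptop, 8
Nate, Camera, 8
Olivia, Keyboard, 10
Nate, Laptop, 5
Alice, Tablet, 5
Alice, Laptop, 6


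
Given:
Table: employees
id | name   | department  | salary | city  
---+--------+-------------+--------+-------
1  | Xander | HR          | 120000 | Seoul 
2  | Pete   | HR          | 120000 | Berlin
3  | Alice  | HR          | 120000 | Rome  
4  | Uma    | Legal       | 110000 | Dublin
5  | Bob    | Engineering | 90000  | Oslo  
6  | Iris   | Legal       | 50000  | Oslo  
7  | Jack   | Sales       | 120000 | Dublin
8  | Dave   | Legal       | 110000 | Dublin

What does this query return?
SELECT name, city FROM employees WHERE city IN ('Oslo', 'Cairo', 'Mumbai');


Filtering: city IN ('Oslo', 'Cairo', 'Mumbai')
Matching: 2 rows

2 rows:
Bob, Oslo
Iris, Oslo


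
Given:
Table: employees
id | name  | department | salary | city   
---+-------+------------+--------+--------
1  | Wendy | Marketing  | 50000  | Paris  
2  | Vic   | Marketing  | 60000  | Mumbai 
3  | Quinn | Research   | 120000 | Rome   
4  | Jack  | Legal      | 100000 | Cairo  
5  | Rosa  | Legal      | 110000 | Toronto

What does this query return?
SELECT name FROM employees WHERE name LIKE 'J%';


LIKE 'J%' matches names starting with 'J'
Matching: 1

1 rows:
Jack


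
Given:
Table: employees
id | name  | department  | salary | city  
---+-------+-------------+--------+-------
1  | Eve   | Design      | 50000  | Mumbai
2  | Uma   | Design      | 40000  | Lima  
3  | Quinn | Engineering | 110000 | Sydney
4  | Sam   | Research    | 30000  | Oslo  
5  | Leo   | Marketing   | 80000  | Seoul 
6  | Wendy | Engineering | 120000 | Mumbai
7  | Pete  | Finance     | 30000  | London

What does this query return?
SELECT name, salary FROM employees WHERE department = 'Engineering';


Filtering: department = 'Engineering'
Matching rows: 2

2 rows:
Quinn, 110000
Wendy, 120000


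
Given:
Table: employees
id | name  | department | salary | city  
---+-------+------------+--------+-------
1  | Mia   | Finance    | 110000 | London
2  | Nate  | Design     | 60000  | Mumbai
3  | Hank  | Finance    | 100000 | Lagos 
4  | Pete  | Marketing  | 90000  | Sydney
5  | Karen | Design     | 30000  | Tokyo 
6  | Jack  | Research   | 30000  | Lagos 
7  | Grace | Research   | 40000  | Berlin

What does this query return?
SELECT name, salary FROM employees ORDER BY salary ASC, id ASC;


Sorting by salary ASC, then id ASC for ties

7 rows:
Karen, 30000
Jack, 30000
Grace, 40000
Nate, 60000
Pete, 90000
Hank, 100000
Mia, 110000


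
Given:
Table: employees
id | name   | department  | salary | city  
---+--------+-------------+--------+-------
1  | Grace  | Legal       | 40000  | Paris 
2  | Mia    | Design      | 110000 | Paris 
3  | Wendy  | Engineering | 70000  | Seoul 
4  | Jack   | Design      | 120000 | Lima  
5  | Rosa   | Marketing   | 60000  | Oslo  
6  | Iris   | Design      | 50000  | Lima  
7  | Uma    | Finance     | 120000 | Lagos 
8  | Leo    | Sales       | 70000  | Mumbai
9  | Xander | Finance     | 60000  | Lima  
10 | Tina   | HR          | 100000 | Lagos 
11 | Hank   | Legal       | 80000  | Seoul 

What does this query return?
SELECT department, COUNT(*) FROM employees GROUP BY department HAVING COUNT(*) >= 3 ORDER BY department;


Groups with count >= 3:
  Design: 3 -> PASS
  Engineering: 1 -> filtered out
  Finance: 2 -> filtered out
  HR: 1 -> filtered out
  Legal: 2 -> filtered out
  Marketing: 1 -> filtered out
  Sales: 1 -> filtered out


1 groups:
Design, 3


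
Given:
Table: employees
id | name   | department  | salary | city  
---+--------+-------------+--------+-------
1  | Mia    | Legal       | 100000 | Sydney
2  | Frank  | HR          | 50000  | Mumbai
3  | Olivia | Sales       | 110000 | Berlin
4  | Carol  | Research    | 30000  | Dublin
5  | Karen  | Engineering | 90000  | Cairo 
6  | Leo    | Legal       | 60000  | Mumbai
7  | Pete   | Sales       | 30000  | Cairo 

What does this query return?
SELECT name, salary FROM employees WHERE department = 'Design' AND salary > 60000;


Filtering: department = 'Design' AND salary > 60000
Matching: 0 rows

Empty result set (0 rows)


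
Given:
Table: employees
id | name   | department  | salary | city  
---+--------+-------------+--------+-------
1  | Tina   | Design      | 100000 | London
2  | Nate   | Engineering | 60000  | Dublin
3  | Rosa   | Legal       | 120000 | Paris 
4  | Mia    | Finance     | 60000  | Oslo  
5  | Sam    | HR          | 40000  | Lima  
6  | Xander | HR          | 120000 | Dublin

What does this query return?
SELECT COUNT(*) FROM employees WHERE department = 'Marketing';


Counting rows where department = 'Marketing'


0


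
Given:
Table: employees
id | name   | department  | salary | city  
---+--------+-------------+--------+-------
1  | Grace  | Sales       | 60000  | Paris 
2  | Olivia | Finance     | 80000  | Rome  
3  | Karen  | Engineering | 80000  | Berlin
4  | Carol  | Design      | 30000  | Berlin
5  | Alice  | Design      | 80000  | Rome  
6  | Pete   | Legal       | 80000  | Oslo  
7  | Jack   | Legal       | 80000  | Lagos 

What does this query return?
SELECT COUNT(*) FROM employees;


COUNT(*) counts all rows

7


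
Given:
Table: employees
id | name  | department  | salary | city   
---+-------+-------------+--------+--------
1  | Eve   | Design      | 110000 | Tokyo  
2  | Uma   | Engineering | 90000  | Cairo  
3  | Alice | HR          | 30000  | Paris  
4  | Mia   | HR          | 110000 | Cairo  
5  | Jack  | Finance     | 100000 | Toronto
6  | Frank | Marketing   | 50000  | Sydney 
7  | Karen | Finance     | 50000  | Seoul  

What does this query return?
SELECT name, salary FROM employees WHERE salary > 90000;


Filtering: salary > 90000
Matching: 3 rows

3 rows:
Eve, 110000
Mia, 110000
Jack, 100000


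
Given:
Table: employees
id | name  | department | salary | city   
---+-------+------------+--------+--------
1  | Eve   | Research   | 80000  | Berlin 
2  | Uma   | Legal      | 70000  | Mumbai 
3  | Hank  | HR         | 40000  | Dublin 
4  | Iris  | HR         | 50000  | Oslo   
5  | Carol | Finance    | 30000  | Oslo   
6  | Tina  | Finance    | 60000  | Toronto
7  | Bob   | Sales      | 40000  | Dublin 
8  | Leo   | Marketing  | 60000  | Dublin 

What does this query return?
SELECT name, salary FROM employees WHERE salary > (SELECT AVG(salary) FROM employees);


Subquery: AVG(salary) = 53750.0
Filtering: salary > 53750.0
  Eve (80000) -> MATCH
  Uma (70000) -> MATCH
  Tina (60000) -> MATCH
  Leo (60000) -> MATCH


4 rows:
Eve, 80000
Uma, 70000
Tina, 60000
Leo, 60000


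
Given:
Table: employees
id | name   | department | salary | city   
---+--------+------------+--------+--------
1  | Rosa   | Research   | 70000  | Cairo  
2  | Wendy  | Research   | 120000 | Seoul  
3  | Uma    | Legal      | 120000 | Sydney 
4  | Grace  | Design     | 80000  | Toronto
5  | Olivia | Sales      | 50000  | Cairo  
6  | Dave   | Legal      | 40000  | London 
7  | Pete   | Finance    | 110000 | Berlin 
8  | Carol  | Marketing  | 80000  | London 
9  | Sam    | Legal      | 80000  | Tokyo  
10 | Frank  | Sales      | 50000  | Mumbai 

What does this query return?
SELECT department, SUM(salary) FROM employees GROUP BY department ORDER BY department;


Summing salary within each department:
  Design: 80000 = 80000
  Finance: 110000 = 110000
  Legal: 120000 + 40000 + 80000 = 240000
  Marketing: 80000 = 80000
  Research: 70000 + 120000 = 190000
  Sales: 50000 + 50000 = 100000


6 groups:
Design, 80000
Finance, 110000
Legal, 240000
Marketing, 80000
Research, 190000
Sales, 100000


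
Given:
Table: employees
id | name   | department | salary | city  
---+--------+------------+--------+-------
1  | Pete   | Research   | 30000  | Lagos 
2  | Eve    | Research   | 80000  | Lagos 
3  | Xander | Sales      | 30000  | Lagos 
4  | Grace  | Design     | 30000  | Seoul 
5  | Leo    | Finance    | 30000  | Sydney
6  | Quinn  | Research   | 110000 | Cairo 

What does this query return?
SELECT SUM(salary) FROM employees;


SUM(salary) = 30000 + 80000 + 30000 + 30000 + 30000 + 110000 = 310000

310000


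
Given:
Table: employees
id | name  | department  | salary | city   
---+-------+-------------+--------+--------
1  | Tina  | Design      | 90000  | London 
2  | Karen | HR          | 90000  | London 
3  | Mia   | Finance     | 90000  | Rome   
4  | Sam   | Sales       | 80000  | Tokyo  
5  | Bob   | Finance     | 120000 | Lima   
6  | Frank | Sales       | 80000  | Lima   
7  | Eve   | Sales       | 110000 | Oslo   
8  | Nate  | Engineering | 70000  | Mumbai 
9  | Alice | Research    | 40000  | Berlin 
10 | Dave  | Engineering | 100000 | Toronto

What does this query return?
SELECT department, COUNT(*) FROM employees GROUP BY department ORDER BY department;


Assigning each row to its department group:
  Tina -> Design
  Karen -> HR
  Mia -> Finance
  Sam -> Sales
  Bob -> Finance
  Frank -> Sales
  Eve -> Sales
  Nate -> Engineering
  Alice -> Research
  Dave -> Engineering


6 groups:
Design, 1
Engineering, 2
Finance, 2
HR, 1
Research, 1
Sales, 3


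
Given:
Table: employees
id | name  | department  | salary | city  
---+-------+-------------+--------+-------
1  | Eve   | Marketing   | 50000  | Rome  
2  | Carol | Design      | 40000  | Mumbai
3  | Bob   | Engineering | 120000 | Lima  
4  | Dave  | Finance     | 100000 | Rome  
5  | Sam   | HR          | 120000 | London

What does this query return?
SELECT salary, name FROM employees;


Projecting columns: salary, name

5 rows:
50000, Eve
40000, Carol
120000, Bob
100000, Dave
120000, Sam


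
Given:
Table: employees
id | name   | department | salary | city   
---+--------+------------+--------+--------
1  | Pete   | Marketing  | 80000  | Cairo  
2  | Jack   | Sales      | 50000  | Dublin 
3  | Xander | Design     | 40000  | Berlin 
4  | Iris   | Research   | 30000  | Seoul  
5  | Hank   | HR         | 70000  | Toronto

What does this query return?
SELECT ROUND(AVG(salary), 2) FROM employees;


SUM(salary) = 270000
COUNT = 5
ROUND(AVG, 2) = ROUND(270000 / 5, 2) = 54000.0

54000.0


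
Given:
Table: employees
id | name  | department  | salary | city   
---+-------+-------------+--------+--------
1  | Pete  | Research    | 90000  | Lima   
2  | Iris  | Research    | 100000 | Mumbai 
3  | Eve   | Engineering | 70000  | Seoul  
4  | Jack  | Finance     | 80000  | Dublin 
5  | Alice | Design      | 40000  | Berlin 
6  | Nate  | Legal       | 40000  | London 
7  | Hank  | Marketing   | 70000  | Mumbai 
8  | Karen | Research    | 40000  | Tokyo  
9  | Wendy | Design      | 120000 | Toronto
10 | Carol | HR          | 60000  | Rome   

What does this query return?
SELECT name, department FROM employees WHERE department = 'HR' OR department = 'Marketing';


Filtering: department = 'HR' OR 'Marketing'
Matching: 2 rows

2 rows:
Hank, Marketing
Carol, HR


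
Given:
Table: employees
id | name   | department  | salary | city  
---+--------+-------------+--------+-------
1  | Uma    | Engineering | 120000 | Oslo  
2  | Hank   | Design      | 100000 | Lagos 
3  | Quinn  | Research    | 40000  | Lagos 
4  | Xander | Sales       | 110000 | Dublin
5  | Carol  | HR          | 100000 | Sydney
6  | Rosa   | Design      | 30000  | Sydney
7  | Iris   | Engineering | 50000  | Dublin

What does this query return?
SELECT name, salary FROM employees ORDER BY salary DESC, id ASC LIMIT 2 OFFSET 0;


Sort by salary DESC (id ASC tiebreak), then skip 0 and take 2
Rows 1 through 2

2 rows:
Uma, 120000
Xander, 110000


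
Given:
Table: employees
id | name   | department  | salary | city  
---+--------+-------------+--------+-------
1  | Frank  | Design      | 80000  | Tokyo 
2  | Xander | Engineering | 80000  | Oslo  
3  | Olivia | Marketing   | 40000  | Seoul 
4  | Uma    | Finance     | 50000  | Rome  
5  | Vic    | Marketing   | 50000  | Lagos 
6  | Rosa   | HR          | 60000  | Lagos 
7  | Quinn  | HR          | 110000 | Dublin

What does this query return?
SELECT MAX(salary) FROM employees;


Salaries: 80000, 80000, 40000, 50000, 50000, 60000, 110000
MAX = 110000

110000


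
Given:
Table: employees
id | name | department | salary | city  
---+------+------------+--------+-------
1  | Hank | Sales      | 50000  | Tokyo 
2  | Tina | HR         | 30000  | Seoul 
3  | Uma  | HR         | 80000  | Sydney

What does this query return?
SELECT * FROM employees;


SELECT * returns all 3 rows with all columns

3 rows:
1, Hank, Sales, 50000, Tokyo
2, Tina, HR, 30000, Seoul
3, Uma, HR, 80000, Sydney


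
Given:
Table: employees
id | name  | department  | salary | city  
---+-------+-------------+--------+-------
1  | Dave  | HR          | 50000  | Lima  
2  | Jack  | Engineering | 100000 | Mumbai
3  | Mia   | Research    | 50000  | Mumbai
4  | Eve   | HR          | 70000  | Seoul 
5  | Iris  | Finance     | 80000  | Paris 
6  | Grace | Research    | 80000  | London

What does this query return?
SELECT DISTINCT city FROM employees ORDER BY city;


All 'city' values (row order): Lima, Mumbai, Mumbai, Seoul, Paris, London
Removing duplicates leaves 5 unique value(s).

5 values:
Lima
London
Mumbai
Paris
Seoul


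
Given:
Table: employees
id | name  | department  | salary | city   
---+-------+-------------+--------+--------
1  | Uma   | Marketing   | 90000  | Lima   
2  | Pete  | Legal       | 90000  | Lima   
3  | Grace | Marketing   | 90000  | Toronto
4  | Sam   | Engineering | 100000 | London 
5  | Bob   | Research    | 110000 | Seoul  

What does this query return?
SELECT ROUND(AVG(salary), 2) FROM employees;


SUM(salary) = 480000
COUNT = 5
ROUND(AVG, 2) = ROUND(480000 / 5, 2) = 96000.0

96000.0


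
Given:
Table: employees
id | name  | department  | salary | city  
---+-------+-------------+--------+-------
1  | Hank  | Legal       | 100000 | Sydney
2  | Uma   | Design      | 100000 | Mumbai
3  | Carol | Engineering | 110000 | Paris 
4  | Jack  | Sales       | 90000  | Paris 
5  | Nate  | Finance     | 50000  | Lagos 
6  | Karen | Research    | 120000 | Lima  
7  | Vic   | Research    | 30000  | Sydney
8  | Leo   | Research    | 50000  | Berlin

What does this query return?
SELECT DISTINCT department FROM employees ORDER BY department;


All 'department' values (row order): Legal, Design, Engineering, Sales, Finance, Research, Research, Research
Removing duplicates leaves 6 unique value(s).

6 values:
Design
Engineering
Finance
Legal
Research
Sales


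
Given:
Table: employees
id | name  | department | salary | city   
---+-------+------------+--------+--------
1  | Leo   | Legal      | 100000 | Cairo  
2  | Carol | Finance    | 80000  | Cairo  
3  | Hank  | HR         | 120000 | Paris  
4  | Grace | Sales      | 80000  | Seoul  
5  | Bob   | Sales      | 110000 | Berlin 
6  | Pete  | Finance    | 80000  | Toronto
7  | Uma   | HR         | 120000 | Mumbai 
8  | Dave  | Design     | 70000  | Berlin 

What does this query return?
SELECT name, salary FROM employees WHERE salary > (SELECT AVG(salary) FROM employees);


Subquery: AVG(salary) = 95000.0
Filtering: salary > 95000.0
  Leo (100000) -> MATCH
  Hank (120000) -> MATCH
  Bob (110000) -> MATCH
  Uma (120000) -> MATCH


4 rows:
Leo, 100000
Hank, 120000
Bob, 110000
Uma, 120000


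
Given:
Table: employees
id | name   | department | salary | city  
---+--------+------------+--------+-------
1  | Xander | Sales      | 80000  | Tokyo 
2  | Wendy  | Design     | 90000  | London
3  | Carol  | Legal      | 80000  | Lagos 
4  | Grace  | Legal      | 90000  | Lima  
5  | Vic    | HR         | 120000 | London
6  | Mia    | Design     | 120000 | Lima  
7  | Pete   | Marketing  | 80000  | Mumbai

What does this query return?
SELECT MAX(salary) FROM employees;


Salaries: 80000, 90000, 80000, 90000, 120000, 120000, 80000
MAX = 120000

120000


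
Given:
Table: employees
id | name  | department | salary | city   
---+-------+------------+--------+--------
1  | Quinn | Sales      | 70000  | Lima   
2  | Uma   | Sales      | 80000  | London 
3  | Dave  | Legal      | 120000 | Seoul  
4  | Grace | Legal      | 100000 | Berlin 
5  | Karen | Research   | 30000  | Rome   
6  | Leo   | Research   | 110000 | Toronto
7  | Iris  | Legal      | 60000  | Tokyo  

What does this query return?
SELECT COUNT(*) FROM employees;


COUNT(*) counts all rows

7


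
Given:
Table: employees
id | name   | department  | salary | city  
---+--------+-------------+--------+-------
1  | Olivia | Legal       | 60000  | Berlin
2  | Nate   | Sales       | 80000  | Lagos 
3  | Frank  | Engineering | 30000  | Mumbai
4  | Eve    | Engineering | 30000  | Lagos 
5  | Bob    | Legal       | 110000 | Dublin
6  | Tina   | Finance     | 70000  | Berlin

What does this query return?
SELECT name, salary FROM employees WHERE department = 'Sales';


Filtering: department = 'Sales'
Matching rows: 1

1 rows:
Nate, 80000


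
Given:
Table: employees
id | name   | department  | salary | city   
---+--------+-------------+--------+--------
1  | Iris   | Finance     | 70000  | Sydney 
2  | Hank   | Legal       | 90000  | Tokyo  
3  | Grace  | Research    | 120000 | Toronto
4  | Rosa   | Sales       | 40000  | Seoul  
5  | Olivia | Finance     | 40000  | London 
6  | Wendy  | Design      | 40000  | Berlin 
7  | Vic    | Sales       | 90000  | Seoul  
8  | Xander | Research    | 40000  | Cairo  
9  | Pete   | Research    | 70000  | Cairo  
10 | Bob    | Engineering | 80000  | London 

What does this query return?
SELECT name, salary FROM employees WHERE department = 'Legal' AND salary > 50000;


Filtering: department = 'Legal' AND salary > 50000
Matching: 1 rows

1 rows:
Hank, 90000


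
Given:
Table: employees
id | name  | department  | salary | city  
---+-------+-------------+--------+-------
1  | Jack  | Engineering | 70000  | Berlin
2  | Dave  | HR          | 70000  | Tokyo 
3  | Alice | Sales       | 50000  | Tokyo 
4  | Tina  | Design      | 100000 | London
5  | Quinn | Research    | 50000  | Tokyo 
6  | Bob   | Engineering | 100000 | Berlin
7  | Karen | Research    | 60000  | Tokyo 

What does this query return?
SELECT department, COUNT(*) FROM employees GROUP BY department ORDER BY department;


Assigning each row to its department group:
  Jack -> Engineering
  Dave -> HR
  Alice -> Sales
  Tina -> Design
  Quinn -> Research
  Bob -> Engineering
  Karen -> Research


5 groups:
Design, 1
Engineering, 2
HR, 1
Research, 2
Sales, 1


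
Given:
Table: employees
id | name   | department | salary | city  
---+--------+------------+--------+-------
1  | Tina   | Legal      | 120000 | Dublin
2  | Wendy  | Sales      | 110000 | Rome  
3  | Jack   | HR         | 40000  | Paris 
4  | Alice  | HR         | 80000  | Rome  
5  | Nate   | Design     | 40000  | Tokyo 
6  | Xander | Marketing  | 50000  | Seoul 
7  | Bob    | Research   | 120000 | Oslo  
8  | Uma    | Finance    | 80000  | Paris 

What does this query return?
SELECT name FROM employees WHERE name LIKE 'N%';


LIKE 'N%' matches names starting with 'N'
Matching: 1

1 rows:
Nate


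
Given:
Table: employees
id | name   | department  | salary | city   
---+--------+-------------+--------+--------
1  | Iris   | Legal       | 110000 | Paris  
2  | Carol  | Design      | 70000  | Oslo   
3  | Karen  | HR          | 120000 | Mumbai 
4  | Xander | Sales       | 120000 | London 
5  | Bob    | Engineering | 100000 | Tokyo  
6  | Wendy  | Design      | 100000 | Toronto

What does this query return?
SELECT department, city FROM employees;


Projecting columns: department, city

6 rows:
Legal, Paris
Design, Oslo
HR, Mumbai
Sales, London
Engineering, Tokyo
Design, Toronto


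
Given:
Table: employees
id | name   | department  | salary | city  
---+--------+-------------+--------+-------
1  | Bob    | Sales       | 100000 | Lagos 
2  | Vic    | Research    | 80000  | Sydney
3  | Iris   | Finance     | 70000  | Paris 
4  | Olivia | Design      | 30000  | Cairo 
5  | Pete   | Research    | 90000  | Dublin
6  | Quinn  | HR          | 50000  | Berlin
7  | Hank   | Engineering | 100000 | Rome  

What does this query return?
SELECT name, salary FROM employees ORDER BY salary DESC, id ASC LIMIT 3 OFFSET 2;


Sort by salary DESC (id ASC tiebreak), then skip 2 and take 3
Rows 3 through 5

3 rows:
Pete, 90000
Vic, 80000
Iris, 70000
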